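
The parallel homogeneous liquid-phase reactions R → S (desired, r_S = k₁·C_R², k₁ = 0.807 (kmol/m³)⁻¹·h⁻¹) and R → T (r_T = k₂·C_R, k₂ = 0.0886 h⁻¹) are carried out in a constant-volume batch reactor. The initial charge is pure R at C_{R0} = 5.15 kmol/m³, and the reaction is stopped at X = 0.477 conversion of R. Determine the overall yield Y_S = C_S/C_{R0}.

C_R = C_{R0}(1−X) = 2.693 kmol/m³.
Along a PFR/batch, dC_T/dC_R = −r_T/(r_S+r_T) = −k₂/(k₂+k₁·C_R).
Integrating from C_{R0} to C_R: C_T = (0.0886/0.807)·ln[(0.0886+0.807·5.15)/(0.0886+0.807·2.69)] = 0.1098·ln(4.245/2.262) = 0.06909 kmol/m³.
Then C_S = (C_{R0}−C_R) − C_T = 2.457 − 0.06909 = 2.387 kmol/m³.
Y_S = C_S/C_{R0} = 2.387/5.15 = 0.464.

0.464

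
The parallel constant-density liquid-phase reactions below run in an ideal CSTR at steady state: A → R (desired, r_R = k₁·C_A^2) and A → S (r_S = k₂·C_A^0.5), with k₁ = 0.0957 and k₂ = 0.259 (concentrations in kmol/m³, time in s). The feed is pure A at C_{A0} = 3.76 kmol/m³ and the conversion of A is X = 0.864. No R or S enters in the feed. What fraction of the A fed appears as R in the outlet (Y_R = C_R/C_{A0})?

Exit C_A = C_{A0}(1−X) = 3.76×0.136 = 0.5114 kmol/m³.
Rates in a CSTR are evaluated at the outlet concentration: r_R = 0.0957×0.5114^2 = 0.02502, r_S = 0.259×0.5114^0.5 = 0.1852.
Fraction of consumed A going to R: r_R/(r_R+r_S) = 0.1190.
C_R = 0.1190·C_{A0}·X = 0.1190×3.76×0.864 = 0.387 kmol/m³; Y_R = C_R/C_{A0} = 0.103.

0.103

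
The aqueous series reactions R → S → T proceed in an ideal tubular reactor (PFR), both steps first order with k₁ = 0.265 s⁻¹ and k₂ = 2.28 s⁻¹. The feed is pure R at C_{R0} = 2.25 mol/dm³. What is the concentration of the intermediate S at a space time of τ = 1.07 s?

0.197 mol/dm³

The intermediate concentration in a first-order A→B→C sequence is C_S = k₁C_{R0}(e^(−k₁τ) − e^(−k₂τ))/(k₂−k₁).
e^(−k₁τ) = e^(−0.265×1.07) = e^(−0.2836) = 0.7531; e^(−k₂τ) = e^(−2.440) = 0.08720.
C_S = 0.265×2.25/(2.28−0.265) × (0.7531−0.08720) = 0.2959×0.6659 = 0.1970 mol/dm³.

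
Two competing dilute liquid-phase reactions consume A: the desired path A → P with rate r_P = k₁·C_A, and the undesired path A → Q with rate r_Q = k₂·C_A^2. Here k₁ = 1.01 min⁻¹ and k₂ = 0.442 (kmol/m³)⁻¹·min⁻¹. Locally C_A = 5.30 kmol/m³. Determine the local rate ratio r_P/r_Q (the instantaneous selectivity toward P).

0.431

S_{P/Q} = r_P/r_Q = (k₁·C_A)/(k₂·C_A^2) = (k₁/k₂)·C_A⁻¹.
= (1.01×5.300) / (0.442×5.300^2) = 5.353/12.42 = 0.431.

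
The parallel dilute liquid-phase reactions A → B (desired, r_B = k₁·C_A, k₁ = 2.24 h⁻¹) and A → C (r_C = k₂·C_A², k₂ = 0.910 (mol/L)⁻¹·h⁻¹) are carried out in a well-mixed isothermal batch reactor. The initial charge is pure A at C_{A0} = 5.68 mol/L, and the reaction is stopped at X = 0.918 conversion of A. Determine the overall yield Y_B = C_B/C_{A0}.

0.443

C_A = C_{A0}(1−X) = 0.4658 mol/L.
Along a PFR/batch, dC_B/dC_A = −r_B/(r_B+r_C) = −k₁/(k₁+k₂·C_A).
Integrating from C_{A0} to C_A: C_B = (2.24/0.910)·ln[(2.24+0.910·5.68)/(2.24+0.910·0.466)] = 2.462·ln(7.409/2.664) = 2.518 mol/L.
Y_B = C_B/C_{A0} = 2.518/5.68 = 0.443.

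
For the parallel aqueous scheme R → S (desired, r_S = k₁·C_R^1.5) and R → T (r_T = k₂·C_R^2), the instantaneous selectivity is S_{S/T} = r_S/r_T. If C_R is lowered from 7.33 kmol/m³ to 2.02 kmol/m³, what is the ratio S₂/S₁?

S_{S/T} = (k₁/k₂)·C_R^-0.5, so S₂/S₁ = (C_{R,2}/C_{R,1})^-0.5.
= (2.02/7.33)^(-0.5) = (0.2756)^(-0.5) = 1.90.

1.90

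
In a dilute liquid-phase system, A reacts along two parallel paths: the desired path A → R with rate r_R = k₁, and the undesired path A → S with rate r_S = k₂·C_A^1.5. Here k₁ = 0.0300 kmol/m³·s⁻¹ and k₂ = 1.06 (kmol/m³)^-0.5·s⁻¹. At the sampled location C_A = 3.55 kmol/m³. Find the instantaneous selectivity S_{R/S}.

S_{R/S} = r_R/r_S = (k₁)/(k₂·C_A^1.5) = (k₁/k₂)·C_A^-1.5.
= (0.0300) / (1.06×3.550^1.5) = 0.03000/7.090 = 0.00423.
The undesired path is higher order in A, so low C_A (CSTR or dilute feed) favours R.

0.00423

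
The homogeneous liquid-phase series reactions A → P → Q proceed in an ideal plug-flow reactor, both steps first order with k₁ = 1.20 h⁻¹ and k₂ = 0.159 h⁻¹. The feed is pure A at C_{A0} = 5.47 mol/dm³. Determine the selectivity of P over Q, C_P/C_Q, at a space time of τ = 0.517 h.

21.7

For first-order series with pure A initially, C_P(τ) = k₁C_{A0}/(k₂−k₁)·(e^(−k₁τ) − e^(−k₂τ)).
e^(−k₁τ) = e^(−1.20×0.517) = e^(−0.6204) = 0.5377; e^(−k₂τ) = e^(−0.08220) = 0.9211.
C_P = 1.20×5.47/(0.159−1.20) × (0.5377−0.9211) = (-6.305)×(-0.3834) = 2.417 mol/dm³.
C_A = C_{A0}e^(−k₁τ) = 2.941 mol/dm³, so C_Q = C_{A0}−C_A−C_P = 0.1114 mol/dm³; C_P/C_Q = 21.7.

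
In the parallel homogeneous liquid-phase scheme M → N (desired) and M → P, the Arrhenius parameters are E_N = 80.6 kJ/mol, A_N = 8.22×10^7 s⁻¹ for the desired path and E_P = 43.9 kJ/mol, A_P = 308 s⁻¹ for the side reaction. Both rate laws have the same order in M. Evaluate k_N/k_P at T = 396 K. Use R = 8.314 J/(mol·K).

With equal orders, S_{N/P} = k_N/k_P = (A_N/A_P)·exp[(E_P−E_N)/(RT)].
(E_P−E_N)/(RT) = (43.9−80.6)×10³/(8.314×396) = -36700/3292 = -11.15.
k_N/k_P = (8.22×10^7/308)·exp(-11.15) = 2.669×10^5 × 1.442×10^-5 = 3.85.

3.85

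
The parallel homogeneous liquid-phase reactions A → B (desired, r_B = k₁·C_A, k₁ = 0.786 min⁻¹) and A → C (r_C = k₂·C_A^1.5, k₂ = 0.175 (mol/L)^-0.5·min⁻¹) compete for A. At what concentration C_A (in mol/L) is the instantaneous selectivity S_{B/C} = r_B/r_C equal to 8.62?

0.271 mol/L

S_{B/C} = (k₁/k₂)·C_A^-0.5 ⇒ C_A = (S·k₂/k₁)^(-2).
= (8.62×0.175/0.786)^(-2) = (1.919)^(-2) = 0.271 mol/L.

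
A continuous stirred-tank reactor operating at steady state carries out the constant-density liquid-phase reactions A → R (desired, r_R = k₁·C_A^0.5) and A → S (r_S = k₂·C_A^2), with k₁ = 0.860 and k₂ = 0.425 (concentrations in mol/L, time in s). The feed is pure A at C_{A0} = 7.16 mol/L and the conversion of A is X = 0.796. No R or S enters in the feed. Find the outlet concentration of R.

Exit C_A = C_{A0}(1−X) = 7.16×0.204 = 1.461 mol/L.
A CSTR operates uniformly at the exit composition, giving r_R = 1.039 and r_S = 0.9067 (each k·C_A^n at C_A = 1.461).
Fraction of consumed A going to R: r_R/(r_R+r_S) = 0.5341.
C_R = 0.5341·C_{A0}·X = 0.5341×7.16×0.796 = 3.04 mol/L.

3.04 mol/L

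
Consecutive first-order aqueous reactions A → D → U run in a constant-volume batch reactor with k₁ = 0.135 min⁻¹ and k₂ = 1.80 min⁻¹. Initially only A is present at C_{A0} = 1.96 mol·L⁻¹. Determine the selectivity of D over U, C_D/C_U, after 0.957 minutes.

The intermediate concentration in a first-order A→B→C sequence is C_D = k₁C_{A0}(e^(−k₁t) − e^(−k₂t))/(k₂−k₁).
e^(−k₁t) = e^(−0.135×0.957) = e^(−0.1292) = 0.8788; e^(−k₂t) = e^(−1.723) = 0.1786.
C_D = 0.135×1.96/(1.80−0.135) × (0.8788−0.1786) = 0.1589×0.7002 = 0.1113 mol·L⁻¹.
C_A = C_{A0}e^(−k₁t) = 1.722 mol·L⁻¹, so C_U = C_{A0}−C_A−C_D = 0.1263 mol·L⁻¹; C_D/C_U = 0.881.

0.881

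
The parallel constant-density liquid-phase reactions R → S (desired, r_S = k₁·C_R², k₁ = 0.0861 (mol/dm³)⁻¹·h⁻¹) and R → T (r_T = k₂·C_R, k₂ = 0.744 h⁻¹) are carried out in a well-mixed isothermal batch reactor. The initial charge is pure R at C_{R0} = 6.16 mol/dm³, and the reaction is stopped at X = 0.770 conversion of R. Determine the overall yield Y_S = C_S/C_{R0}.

0.228

C_R = C_{R0}(1−X) = 1.417 mol/dm³.
Along a PFR/batch, dC_T/dC_R = −r_T/(r_S+r_T) = −k₂/(k₂+k₁·C_R).
Integrating from C_{R0} to C_R: C_T = (0.744/0.0861)·ln[(0.744+0.0861·6.16)/(0.744+0.0861·1.42)] = 8.641·ln(1.274/0.8660) = 3.338 mol/dm³.
Then C_S = (C_{R0}−C_R) − C_T = 4.743 − 3.338 = 1.405 mol/dm³.
Y_S = C_S/C_{R0} = 1.405/6.16 = 0.228.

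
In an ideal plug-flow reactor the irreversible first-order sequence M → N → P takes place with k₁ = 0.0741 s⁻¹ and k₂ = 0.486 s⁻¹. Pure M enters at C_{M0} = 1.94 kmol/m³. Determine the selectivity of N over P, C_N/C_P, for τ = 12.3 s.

For first-order series with pure M initially, C_N(τ) = k₁C_{M0}/(k₂−k₁)·(e^(−k₁τ) − e^(−k₂τ)).
e^(−k₁τ) = e^(−0.0741×12.3) = e^(−0.9114) = 0.4019; e^(−k₂τ) = e^(−5.978) = 0.002534.
C_N = 0.0741×1.94/(0.486−0.0741) × (0.4019−0.002534) = 0.3490×0.3994 = 0.1394 kmol/m³.
C_M = C_{M0}e^(−k₁τ) = 0.7798 kmol/m³, so C_P = C_{M0}−C_M−C_N = 1.021 kmol/m³; C_N/C_P = 0.137.

0.137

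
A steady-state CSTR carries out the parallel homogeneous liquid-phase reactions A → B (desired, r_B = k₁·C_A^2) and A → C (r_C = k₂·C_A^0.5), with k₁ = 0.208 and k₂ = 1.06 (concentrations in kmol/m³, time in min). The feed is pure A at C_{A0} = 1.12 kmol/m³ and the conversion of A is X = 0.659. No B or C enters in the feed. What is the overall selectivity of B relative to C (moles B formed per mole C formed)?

Exit C_A = C_{A0}(1−X) = 1.12×0.341 = 0.3819 kmol/m³.
In a CSTR the entire volume is at exit conditions, so r_B = 0.208×0.3819^2 = 0.03034 and r_C = 1.06×0.3819^0.5 = 0.6551.
Overall selectivity = C_B/C_C = r_Bτ/(r_Cτ) = r_B/r_C = 0.0463.

0.0463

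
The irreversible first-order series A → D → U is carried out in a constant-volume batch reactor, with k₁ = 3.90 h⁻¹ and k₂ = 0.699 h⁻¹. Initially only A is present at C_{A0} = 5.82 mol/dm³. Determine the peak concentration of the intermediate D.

At the optimum, C_{D,max}/C_{A0} = (k₁/k₂)^[k₂/(k₂−k₁)].
= (3.90/0.699)^(0.699/(0.699−3.90)) = (5.579)^(-0.2184) = 0.6870.
C_{D,max} = 0.6870×5.82 = 4.00 mol/dm³.

4.00 mol/dm³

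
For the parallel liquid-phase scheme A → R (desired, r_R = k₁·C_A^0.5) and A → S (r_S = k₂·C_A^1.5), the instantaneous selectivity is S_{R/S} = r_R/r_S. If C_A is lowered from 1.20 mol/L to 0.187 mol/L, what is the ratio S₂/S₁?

6.42

S_{R/S} = (k₁/k₂)·C_A⁻¹, so S₂/S₁ = (C_{A,2}/C_{A,1})⁻¹.
= 1.20/0.187 = 6.42.
Selectivity toward R rises as C_A falls — low-concentration operation is favoured.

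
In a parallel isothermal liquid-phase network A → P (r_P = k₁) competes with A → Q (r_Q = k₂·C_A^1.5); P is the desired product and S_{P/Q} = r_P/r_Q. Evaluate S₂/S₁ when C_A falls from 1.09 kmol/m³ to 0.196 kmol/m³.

S_{P/Q} = (k₁/k₂)·C_A^-1.5, so S₂/S₁ = (C_{A,2}/C_{A,1})^-1.5.
= (0.196/1.09)^(-1.5) = (0.1798)^(-1.5) = 13.1.

13.1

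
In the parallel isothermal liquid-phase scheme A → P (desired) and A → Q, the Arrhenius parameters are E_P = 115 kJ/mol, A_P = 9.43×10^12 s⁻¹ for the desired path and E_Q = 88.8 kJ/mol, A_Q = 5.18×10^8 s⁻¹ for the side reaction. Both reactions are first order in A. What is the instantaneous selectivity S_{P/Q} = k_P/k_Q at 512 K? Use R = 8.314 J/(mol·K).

Since both paths have the same order in A, the concentration cancels and S_{P/Q} = k_P/k_Q = (A_P/A_Q)·exp[(E_Q−E_P)/(RT)].
(E_Q−E_P)/(RT) = (88.8−115)×10³/(8.314×512) = -26200/4257 = -6.155.
k_P/k_Q = (9.43×10^12/5.18×10^8)·exp(-6.155) = 18205 × 0.002123 = 38.6.
Since E_P > E_Q, raising the temperature improves selectivity toward P.

38.6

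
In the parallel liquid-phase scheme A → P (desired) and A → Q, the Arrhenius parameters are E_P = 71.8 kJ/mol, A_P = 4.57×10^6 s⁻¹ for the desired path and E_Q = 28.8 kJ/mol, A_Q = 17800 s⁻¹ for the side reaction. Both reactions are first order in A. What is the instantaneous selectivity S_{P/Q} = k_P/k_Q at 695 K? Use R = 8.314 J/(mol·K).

Since both paths have the same order in A, the concentration cancels and S_{P/Q} = k_P/k_Q = (A_P/A_Q)·exp[(E_Q−E_P)/(RT)].
(E_Q−E_P)/(RT) = (28.8−71.8)×10³/(8.314×695) = -43000/5778 = -7.442.
k_P/k_Q = (4.57×10^6/17800)·exp(-7.442) = 256.7 × 5.863×10^-4 = 0.151.

0.151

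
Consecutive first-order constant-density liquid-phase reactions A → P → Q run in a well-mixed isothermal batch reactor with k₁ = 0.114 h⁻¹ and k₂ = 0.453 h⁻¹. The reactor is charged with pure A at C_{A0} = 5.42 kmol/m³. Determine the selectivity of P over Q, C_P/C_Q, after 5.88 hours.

Solving the coupled first-order balances gives C_P(t) = [k₁/(k₂−k₁)]·C_{A0}·(e^(−k₁t) − e^(−k₂t)).
e^(−k₁t) = e^(−0.114×5.88) = e^(−0.6703) = 0.5115; e^(−k₂t) = e^(−2.664) = 0.06969.
C_P = 0.114×5.42/(0.453−0.114) × (0.5115−0.06969) = 1.823×0.4419 = 0.8053 kmol/m³.
C_A = C_{A0}e^(−k₁t) = 2.773 kmol/m³, so C_Q = C_{A0}−C_A−C_P = 1.842 kmol/m³; C_P/C_Q = 0.437.

0.437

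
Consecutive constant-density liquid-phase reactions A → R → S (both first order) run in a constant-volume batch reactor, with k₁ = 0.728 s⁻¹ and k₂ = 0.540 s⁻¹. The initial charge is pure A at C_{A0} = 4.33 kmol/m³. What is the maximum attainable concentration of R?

1.84 kmol/m³

For a first-order series the maximum intermediate yield is C_{R,max}/C_{A0} = (k₁/k₂)^[k₂/(k₂−k₁)].
= (0.728/0.540)^(0.540/(0.540−0.728)) = (1.348)^(-2.872) = 0.4240.
C_{R,max} = 0.4240×4.33 = 1.84 kmol/m³.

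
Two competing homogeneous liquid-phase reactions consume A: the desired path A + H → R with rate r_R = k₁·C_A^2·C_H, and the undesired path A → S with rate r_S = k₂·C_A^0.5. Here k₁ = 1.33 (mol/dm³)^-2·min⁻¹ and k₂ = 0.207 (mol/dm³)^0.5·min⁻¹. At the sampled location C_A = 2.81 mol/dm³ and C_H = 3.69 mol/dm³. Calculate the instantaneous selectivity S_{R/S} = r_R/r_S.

112

S_{R/S} = r_R/r_S = (k₁·C_A^2·C_H)/(k₂·C_A^0.5) = (k₁/k₂)·C_A^1.5·C_H.
= (1.33×2.810^2×3.690) / (0.207×2.810^0.5) = 38.75/0.3470 = 112.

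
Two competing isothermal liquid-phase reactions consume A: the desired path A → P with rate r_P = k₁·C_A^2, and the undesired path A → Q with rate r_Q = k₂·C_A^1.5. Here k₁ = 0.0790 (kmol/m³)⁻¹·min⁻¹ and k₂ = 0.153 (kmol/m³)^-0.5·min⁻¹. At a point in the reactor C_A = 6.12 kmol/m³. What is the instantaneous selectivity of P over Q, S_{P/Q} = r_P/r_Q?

1.28

S_{P/Q} = r_P/r_Q = (k₁·C_A^2)/(k₂·C_A^1.5) = (k₁/k₂)·C_A^0.5.
= (0.0790×6.120^2) / (0.153×6.120^1.5) = 2.959/2.316 = 1.28.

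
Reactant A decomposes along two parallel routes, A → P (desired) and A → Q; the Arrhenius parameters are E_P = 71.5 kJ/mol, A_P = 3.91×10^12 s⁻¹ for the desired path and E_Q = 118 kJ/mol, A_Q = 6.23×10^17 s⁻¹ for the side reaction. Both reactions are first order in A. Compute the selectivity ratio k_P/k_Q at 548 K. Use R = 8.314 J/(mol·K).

0.170

k_P/k_Q = (A_P/A_Q)·exp[−(E_P−E_Q)/(RT)] = (A_P/A_Q)·exp[(E_Q−E_P)/(RT)].
(E_Q−E_P)/(RT) = (118−71.5)×10³/(8.314×548) = 46500/4556 = 10.21.
k_P/k_Q = (3.91×10^12/6.23×10^17)·exp(10.21) = 6.276×10^-6 × 27069 = 0.170.
Since E_P < E_Q, lowering the temperature improves selectivity toward P.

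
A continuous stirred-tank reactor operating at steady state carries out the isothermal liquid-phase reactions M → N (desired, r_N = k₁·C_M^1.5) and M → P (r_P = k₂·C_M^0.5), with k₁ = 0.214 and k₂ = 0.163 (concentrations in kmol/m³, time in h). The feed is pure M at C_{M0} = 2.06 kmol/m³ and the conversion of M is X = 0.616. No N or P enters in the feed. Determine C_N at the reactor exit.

0.646 kmol/m³

Exit C_M = C_{M0}(1−X) = 2.06×0.384 = 0.7910 kmol/m³.
A CSTR operates uniformly at the exit composition, giving r_N = 0.1506 and r_P = 0.1450 (each k·C_M^n at C_M = 0.7910).
Fraction of consumed M going to N: r_N/(r_N+r_P) = 0.5095.
C_N = 0.5095·C_{M0}·X = 0.5095×2.06×0.616 = 0.646 kmol/m³.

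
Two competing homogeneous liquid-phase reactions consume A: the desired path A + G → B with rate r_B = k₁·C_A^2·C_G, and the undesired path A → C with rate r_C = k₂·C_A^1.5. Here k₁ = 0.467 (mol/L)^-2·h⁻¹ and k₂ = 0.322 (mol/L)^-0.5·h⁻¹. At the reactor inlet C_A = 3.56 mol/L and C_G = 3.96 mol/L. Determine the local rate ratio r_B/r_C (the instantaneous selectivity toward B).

S_{B/C} = r_B/r_C = (k₁·C_A^2·C_G)/(k₂·C_A^1.5) = (k₁/k₂)·C_A^0.5·C_G.
= (0.467×3.560^2×3.960) / (0.322×3.560^1.5) = 23.44/2.163 = 10.8.

10.8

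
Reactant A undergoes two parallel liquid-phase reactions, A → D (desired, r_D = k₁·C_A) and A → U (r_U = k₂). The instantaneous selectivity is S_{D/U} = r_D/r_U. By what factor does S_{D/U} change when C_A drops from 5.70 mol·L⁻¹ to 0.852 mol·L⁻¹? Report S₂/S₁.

S_{D/U} = (k₁/k₂)·C_A, so S₂/S₁ = (C_{A,2}/C_{A,1}).
= 0.852/5.70 = 0.149.

0.149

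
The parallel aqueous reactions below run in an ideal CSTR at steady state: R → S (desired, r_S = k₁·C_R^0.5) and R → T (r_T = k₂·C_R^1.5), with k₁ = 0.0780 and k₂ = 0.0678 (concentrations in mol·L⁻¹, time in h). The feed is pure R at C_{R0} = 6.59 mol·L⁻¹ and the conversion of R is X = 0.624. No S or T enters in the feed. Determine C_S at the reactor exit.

1.30 mol·L⁻¹

Exit C_R = C_{R0}(1−X) = 6.59×0.376 = 2.478 mol·L⁻¹.
In a CSTR the entire volume is at exit conditions, so r_S = 0.0780×2.478^0.5 = 0.1228 and r_T = 0.0678×2.478^1.5 = 0.2644.
Fraction of consumed R going to S: r_S/(r_S+r_T) = 0.3171.
C_S = 0.3171·C_{R0}·X = 0.3171×6.59×0.624 = 1.30 mol·L⁻¹.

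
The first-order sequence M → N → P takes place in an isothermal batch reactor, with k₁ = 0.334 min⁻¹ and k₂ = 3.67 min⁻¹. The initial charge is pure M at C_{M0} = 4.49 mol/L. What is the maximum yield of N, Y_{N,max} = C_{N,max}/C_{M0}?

At the optimum, C_{N,max}/C_{M0} = (k₁/k₂)^[k₂/(k₂−k₁)].
= (0.334/3.67)^(3.67/(3.67−0.334)) = (0.09101)^(1.100) = 0.07159.

0.0716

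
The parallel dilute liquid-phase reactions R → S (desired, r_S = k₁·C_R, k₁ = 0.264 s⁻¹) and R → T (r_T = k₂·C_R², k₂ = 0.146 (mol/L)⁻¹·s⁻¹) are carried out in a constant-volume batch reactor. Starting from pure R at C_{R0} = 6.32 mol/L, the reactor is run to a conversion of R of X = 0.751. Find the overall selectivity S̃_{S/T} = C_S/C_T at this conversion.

C_R = C_{R0}(1−X) = 1.574 mol/L.
Along a PFR/batch, dC_S/dC_R = −r_S/(r_S+r_T) = −k₁/(k₁+k₂·C_R).
Integrating from C_{R0} to C_R: C_S = (0.264/0.146)·ln[(0.264+0.146·6.32)/(0.264+0.146·1.57)] = 1.808·ln(1.187/0.4938) = 1.586 mol/L.
C_T = (C_{R0}−C_R)−C_S = 3.161 mol/L; S̃_{S/T} = 1.586/3.161 = 0.502.

0.502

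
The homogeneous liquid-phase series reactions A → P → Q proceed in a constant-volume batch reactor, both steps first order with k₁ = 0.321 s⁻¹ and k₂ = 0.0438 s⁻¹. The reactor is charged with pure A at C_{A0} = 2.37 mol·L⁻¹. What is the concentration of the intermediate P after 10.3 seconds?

1.65 mol·L⁻¹

Solving the coupled first-order balances gives C_P(t) = [k₁/(k₂−k₁)]·C_{A0}·(e^(−k₁t) − e^(−k₂t)).
e^(−k₁t) = e^(−0.321×10.3) = e^(−3.306) = 0.03665; e^(−k₂t) = e^(−0.4511) = 0.6369.
C_P = 0.321×2.37/(0.0438−0.321) × (0.03665−0.6369) = (-2.744)×(-0.6003) = 1.647 mol·L⁻¹.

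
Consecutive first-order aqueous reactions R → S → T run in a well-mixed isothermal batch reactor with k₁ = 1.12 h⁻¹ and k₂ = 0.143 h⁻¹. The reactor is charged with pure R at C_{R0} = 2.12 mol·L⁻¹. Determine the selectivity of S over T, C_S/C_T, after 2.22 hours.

Solving the coupled first-order balances gives C_S(t) = [k₁/(k₂−k₁)]·C_{R0}·(e^(−k₁t) − e^(−k₂t)).
e^(−k₁t) = e^(−1.12×2.22) = e^(−2.486) = 0.08321; e^(−k₂t) = e^(−0.3175) = 0.7280.
C_S = 1.12×2.12/(0.143−1.12) × (0.08321−0.7280) = (-2.430)×(-0.6448) = 1.567 mol·L⁻¹.
C_R = C_{R0}e^(−k₁t) = 0.1764 mol·L⁻¹, so C_T = C_{R0}−C_R−C_S = 0.3766 mol·L⁻¹; C_S/C_T = 4.16.

4.16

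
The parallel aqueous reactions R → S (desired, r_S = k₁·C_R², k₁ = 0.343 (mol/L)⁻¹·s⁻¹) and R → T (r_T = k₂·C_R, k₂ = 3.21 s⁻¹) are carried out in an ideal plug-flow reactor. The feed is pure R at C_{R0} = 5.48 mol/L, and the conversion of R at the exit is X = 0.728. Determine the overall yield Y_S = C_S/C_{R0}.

C_R = C_{R0}(1−X) = 1.491 mol/L.
Along a PFR/batch, dC_T/dC_R = −r_T/(r_S+r_T) = −k₂/(k₂+k₁·C_R).
Integrating from C_{R0} to C_R: C_T = (3.21/0.343)·ln[(3.21+0.343·5.48)/(3.21+0.343·1.49)] = 9.359·ln(5.090/3.721) = 2.931 mol/L.
Then C_S = (C_{R0}−C_R) − C_T = 3.989 − 2.931 = 1.059 mol/L.
Y_S = C_S/C_{R0} = 1.059/5.48 = 0.193.

0.193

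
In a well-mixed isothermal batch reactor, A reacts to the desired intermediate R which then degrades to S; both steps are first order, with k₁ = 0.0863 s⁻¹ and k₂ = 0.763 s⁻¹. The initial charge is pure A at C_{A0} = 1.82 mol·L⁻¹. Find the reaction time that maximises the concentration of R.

Setting dC_R/dt = 0 gives t_opt = ln(k₂/k₁)/(k₂−k₁).
= ln(0.763/0.0863)/(0.763−0.0863) = ln(8.841)/0.6767 = 2.179/0.6767 = 3.22 s.

3.22 s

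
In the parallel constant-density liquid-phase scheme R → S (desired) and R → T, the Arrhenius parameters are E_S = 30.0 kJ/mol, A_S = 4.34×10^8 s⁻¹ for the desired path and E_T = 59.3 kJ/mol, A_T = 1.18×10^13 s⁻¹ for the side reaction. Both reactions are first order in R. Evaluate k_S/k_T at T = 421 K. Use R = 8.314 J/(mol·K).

0.159

With equal orders, S_{S/T} = k_S/k_T = (A_S/A_T)·exp[(E_T−E_S)/(RT)].
(E_T−E_S)/(RT) = (59.3−30.0)×10³/(8.314×421) = 29300/3500 = 8.371.
k_S/k_T = (4.34×10^8/1.18×10^13)·exp(8.371) = 3.678×10^-5 × 4320 = 0.159.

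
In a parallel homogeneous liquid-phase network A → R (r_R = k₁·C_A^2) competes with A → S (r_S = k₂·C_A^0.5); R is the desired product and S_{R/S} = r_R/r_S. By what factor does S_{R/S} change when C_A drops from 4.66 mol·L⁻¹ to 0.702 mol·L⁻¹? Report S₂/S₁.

S_{R/S} = (k₁/k₂)·C_A^1.5, so S₂/S₁ = (C_{A,2}/C_{A,1})^1.5.
= (0.702/4.66)^1.5 = (0.1506)^1.5 = 0.0585.
Selectivity toward R falls as C_A falls — high-concentration operation is favoured.

0.0585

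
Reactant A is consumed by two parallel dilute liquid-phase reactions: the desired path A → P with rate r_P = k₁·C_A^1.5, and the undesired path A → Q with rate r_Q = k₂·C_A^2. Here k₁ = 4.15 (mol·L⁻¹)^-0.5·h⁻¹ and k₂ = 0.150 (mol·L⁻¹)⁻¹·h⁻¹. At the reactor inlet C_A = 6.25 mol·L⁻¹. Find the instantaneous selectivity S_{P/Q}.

11.1

S_{P/Q} = r_P/r_Q = (k₁·C_A^1.5)/(k₂·C_A^2) = (k₁/k₂)·C_A^-0.5.
= (4.15×6.250^1.5) / (0.150×6.250^2) = 64.84/5.859 = 11.1.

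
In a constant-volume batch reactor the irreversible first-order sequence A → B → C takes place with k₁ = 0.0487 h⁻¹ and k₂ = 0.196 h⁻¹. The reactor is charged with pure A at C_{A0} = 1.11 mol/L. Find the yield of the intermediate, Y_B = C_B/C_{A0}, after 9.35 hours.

Solving the coupled first-order balances gives C_B(t) = [k₁/(k₂−k₁)]·C_{A0}·(e^(−k₁t) − e^(−k₂t)).
e^(−k₁t) = e^(−0.0487×9.35) = e^(−0.4553) = 0.6342; e^(−k₂t) = e^(−1.833) = 0.1600.
C_B = 0.0487×1.11/(0.196−0.0487) × (0.6342−0.1600) = 0.3670×0.4742 = 0.1740 mol/L.
Y_B = C_B/C_{A0} = 0.1740/1.11 = 0.157.

0.157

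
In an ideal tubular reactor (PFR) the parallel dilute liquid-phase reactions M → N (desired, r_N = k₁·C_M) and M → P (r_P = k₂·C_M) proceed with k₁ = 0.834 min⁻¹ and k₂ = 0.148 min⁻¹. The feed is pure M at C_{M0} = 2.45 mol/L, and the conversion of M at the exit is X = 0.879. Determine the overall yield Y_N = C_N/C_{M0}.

C_M = C_{M0}(1−X) = 0.2964 mol/L.
Both paths are first order in M, so the instantaneous fraction to N is constant: dC_N/d(−C_M) = k₁/(k₁+k₂) = 0.8493.
C_N = 0.8493·(C_{M0}−C_M) = 0.8493×2.154 = 1.83 mol/L.
Y_N = C_N/C_{M0} = 1.829/2.45 = 0.747.

0.747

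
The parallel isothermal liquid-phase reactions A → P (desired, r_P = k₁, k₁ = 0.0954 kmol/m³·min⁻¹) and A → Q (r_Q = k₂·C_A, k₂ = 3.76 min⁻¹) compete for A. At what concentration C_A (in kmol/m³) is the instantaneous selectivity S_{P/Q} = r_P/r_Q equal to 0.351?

0.0723 kmol/m³

S_{P/Q} = (k₁/k₂)·C_A⁻¹ ⇒ C_A = (S·k₂/k₁)^(-1).
= (0.351×3.76/0.0954)^(-1) = (13.83)^(-1) = 0.0723 kmol/m³.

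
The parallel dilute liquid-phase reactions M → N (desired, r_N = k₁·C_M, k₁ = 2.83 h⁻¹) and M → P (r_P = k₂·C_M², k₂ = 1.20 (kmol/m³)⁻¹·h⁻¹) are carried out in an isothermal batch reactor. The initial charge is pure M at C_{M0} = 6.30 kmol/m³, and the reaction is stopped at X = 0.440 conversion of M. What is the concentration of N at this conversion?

0.910 kmol/m³

C_M = C_{M0}(1−X) = 3.528 kmol/m³.
Along a PFR/batch, dC_N/dC_M = −r_N/(r_N+r_P) = −k₁/(k₁+k₂·C_M).
Integrating from C_{M0} to C_M: C_N = (2.83/1.20)·ln[(2.83+1.20·6.30)/(2.83+1.20·3.53)] = 2.358·ln(10.39/7.064) = 0.9101 kmol/m³.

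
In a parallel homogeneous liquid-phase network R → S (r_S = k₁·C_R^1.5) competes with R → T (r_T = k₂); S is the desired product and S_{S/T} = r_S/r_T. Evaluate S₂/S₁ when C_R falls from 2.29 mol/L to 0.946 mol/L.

S_{S/T} = (k₁/k₂)·C_R^1.5, so S₂/S₁ = (C_{R,2}/C_{R,1})^1.5.
= (0.946/2.29)^1.5 = (0.4131)^1.5 = 0.266.
Selectivity toward S falls as C_R falls — high-concentration operation is favoured.

0.266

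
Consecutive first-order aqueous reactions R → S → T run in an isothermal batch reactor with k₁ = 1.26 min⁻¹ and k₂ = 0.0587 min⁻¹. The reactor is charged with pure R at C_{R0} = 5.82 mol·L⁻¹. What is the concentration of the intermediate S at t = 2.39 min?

5.00 mol·L⁻¹

For first-order series with pure R initially, C_S(t) = k₁C_{R0}/(k₂−k₁)·(e^(−k₁t) − e^(−k₂t)).
e^(−k₁t) = e^(−1.26×2.39) = e^(−3.011) = 0.04922; e^(−k₂t) = e^(−0.1403) = 0.8691.
C_S = 1.26×5.82/(0.0587−1.26) × (0.04922−0.8691) = (-6.104)×(-0.8199) = 5.005 mol·L⁻¹.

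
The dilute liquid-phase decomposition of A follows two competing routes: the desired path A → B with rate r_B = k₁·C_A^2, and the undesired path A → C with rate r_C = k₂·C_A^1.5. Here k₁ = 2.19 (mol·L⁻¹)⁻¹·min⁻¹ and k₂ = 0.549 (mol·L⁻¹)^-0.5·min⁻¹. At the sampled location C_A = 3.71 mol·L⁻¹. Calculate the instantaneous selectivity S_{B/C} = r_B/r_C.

7.68

S_{B/C} = r_B/r_C = (k₁·C_A^2)/(k₂·C_A^1.5) = (k₁/k₂)·C_A^0.5.
= (2.19×3.710^2) / (0.549×3.710^1.5) = 30.14/3.923 = 7.68.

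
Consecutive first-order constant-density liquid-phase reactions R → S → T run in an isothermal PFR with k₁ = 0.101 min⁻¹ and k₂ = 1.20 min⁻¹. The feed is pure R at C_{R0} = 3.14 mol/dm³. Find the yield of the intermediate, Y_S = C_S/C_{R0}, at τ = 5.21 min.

0.0541

The intermediate concentration in a first-order A→B→C sequence is C_S = k₁C_{R0}(e^(−k₁τ) − e^(−k₂τ))/(k₂−k₁).
e^(−k₁τ) = e^(−0.101×5.21) = e^(−0.5262) = 0.5908; e^(−k₂τ) = e^(−6.252) = 0.001927.
C_S = 0.101×3.14/(1.20−0.101) × (0.5908−0.001927) = 0.2886×0.5889 = 0.1699 mol/dm³.
Y_S = C_S/C_{R0} = 0.1699/3.14 = 0.0541.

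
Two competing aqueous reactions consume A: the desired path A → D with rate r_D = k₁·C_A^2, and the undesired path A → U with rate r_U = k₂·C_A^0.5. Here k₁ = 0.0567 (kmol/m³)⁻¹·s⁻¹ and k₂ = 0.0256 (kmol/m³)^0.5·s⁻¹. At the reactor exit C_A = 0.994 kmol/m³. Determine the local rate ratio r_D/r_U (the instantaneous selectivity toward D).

S_{D/U} = r_D/r_U = (k₁·C_A^2)/(k₂·C_A^0.5) = (k₁/k₂)·C_A^1.5.
= (0.0567×0.9940^2) / (0.0256×0.9940^0.5) = 0.05602/0.02552 = 2.19.
Since the desired path is higher order in A, keeping C_A high (PFR or concentrated feed) favours D.

2.19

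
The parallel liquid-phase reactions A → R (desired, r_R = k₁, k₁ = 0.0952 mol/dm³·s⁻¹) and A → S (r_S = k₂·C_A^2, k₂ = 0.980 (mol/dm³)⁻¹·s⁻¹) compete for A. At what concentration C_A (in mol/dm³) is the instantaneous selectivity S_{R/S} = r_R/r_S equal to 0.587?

0.407 mol/dm³

S_{R/S} = (k₁/k₂)·C_A^-2 ⇒ C_A = (S·k₂/k₁)^(-0.5).
= (0.587×0.980/0.0952)^(-0.5) = (6.043)^(-0.5) = 0.407 mol/dm³.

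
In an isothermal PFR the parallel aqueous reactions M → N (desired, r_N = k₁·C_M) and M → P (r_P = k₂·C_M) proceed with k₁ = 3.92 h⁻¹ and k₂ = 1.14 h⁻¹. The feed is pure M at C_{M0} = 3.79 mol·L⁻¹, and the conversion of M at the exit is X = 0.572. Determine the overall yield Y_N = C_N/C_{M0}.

C_M = C_{M0}(1−X) = 1.622 mol·L⁻¹.
Both paths are first order in M, so the instantaneous fraction to N is constant: dC_N/d(−C_M) = k₁/(k₁+k₂) = 0.7747.
C_N = 0.7747·(C_{M0}−C_M) = 0.7747×2.168 = 1.68 mol·L⁻¹.
Y_N = C_N/C_{M0} = 1.679/3.79 = 0.443.

0.443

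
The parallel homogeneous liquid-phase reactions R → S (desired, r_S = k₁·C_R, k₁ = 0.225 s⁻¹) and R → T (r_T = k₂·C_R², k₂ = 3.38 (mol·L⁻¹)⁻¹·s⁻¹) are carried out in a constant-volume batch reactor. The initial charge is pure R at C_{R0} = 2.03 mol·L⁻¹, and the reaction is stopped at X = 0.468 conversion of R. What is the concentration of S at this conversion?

C_R = C_{R0}(1−X) = 1.080 mol·L⁻¹.
Along a PFR/batch, dC_S/dC_R = −r_S/(r_S+r_T) = −k₁/(k₁+k₂·C_R).
Integrating from C_{R0} to C_R: C_S = (0.225/3.38)·ln[(0.225+3.38·2.03)/(0.225+3.38·1.08)] = 0.06657·ln(7.086/3.875) = 0.04018 mol·L⁻¹.

0.0402 mol·L⁻¹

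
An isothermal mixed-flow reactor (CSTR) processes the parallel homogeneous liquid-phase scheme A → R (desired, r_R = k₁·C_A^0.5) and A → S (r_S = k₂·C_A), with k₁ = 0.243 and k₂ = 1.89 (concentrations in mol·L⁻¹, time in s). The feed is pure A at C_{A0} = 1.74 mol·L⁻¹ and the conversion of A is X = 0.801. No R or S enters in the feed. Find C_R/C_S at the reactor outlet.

0.218

Exit C_A = C_{A0}(1−X) = 1.74×0.199 = 0.3463 mol·L⁻¹.
A CSTR operates uniformly at the exit composition, giving r_R = 0.1430 and r_S = 0.6544 (each k·C_A^n at C_A = 0.3463).
Overall selectivity = C_R/C_S = r_Rτ/(r_Sτ) = r_R/r_S = 0.218.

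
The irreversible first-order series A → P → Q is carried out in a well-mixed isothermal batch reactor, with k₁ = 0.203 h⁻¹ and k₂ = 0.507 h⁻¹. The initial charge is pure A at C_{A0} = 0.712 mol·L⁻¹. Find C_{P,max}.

For a first-order series the maximum intermediate yield is C_{P,max}/C_{A0} = (k₁/k₂)^[k₂/(k₂−k₁)].
= (0.203/0.507)^(0.507/(0.507−0.203)) = (0.4004)^(1.668) = 0.2173.
C_{P,max} = 0.2173×0.712 = 0.155 mol·L⁻¹.

0.155 mol·L⁻¹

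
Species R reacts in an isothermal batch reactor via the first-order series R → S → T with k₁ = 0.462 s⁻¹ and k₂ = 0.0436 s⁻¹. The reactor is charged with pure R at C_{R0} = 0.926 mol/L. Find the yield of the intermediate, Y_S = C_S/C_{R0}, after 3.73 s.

For first-order series with pure R initially, C_S(t) = k₁C_{R0}/(k₂−k₁)·(e^(−k₁t) − e^(−k₂t)).
e^(−k₁t) = e^(−0.462×3.73) = e^(−1.723) = 0.1785; e^(−k₂t) = e^(−0.1626) = 0.8499.
C_S = 0.462×0.926/(0.0436−0.462) × (0.1785−0.8499) = (-1.022)×(-0.6714) = 0.6865 mol/L.
Y_S = C_S/C_{R0} = 0.6865/0.926 = 0.741.

0.741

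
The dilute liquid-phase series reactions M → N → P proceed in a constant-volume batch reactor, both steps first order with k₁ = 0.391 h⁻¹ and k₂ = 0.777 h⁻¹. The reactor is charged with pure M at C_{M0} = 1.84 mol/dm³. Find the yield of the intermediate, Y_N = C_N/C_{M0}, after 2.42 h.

0.239

Solving the coupled first-order balances gives C_N(t) = [k₁/(k₂−k₁)]·C_{M0}·(e^(−k₁t) − e^(−k₂t)).
e^(−k₁t) = e^(−0.391×2.42) = e^(−0.9462) = 0.3882; e^(−k₂t) = e^(−1.880) = 0.1525.
C_N = 0.391×1.84/(0.777−0.391) × (0.3882−0.1525) = 1.864×0.2357 = 0.4392 mol/dm³.
Y_N = C_N/C_{M0} = 0.4392/1.84 = 0.239.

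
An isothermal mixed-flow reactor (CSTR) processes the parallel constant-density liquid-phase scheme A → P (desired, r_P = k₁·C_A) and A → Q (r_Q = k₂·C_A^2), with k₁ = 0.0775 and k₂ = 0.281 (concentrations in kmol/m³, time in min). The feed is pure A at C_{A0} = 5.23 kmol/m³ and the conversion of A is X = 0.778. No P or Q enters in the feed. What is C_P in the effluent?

0.781 kmol/m³

Exit C_A = C_{A0}(1−X) = 5.23×0.222 = 1.161 kmol/m³.
In a CSTR the entire volume is at exit conditions, so r_P = 0.0775×1.161 = 0.08998 and r_Q = 0.281×1.161^2 = 0.3788.
Fraction of consumed A going to P: r_P/(r_P+r_Q) = 0.1919.
C_P = 0.1919·C_{A0}·X = 0.1919×5.23×0.778 = 0.781 kmol/m³.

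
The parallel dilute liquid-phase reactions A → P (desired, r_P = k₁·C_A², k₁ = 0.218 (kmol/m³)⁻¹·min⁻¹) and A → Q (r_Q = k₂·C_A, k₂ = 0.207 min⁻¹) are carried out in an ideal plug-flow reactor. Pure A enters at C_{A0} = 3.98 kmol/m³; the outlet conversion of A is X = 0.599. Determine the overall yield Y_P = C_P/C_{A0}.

0.441

C_A = C_{A0}(1−X) = 1.596 kmol/m³.
Along a PFR/batch, dC_Q/dC_A = −r_Q/(r_P+r_Q) = −k₂/(k₂+k₁·C_A).
Integrating from C_{A0} to C_A: C_Q = (0.207/0.218)·ln[(0.207+0.218·3.98)/(0.207+0.218·1.60)] = 0.9495·ln(1.075/0.5549) = 0.6276 kmol/m³.
Then C_P = (C_{A0}−C_A) − C_Q = 2.384 − 0.6276 = 1.756 kmol/m³.
Y_P = C_P/C_{A0} = 1.756/3.98 = 0.441.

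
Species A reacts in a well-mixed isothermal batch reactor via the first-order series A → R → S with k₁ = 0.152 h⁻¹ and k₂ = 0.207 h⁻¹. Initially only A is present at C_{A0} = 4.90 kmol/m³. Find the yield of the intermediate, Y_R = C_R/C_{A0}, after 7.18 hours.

0.303

The intermediate concentration in a first-order A→B→C sequence is C_R = k₁C_{A0}(e^(−k₁t) − e^(−k₂t))/(k₂−k₁).
e^(−k₁t) = e^(−0.152×7.18) = e^(−1.091) = 0.3358; e^(−k₂t) = e^(−1.486) = 0.2262.
C_R = 0.152×4.90/(0.207−0.152) × (0.3358−0.2262) = 13.54×0.1095 = 1.483 kmol/m³.
Y_R = C_R/C_{A0} = 1.483/4.90 = 0.303.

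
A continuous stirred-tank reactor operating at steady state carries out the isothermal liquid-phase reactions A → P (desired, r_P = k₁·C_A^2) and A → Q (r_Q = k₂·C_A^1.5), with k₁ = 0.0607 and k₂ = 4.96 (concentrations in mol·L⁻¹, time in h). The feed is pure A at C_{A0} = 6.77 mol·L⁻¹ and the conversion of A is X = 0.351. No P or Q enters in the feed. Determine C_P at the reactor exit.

Exit C_A = C_{A0}(1−X) = 6.77×0.649 = 4.394 mol·L⁻¹.
In a CSTR the entire volume is at exit conditions, so r_P = 0.0607×4.394^2 = 1.172 and r_Q = 4.96×4.394^1.5 = 45.68.
Fraction of consumed A going to P: r_P/(r_P+r_Q) = 0.02501.
C_P = 0.02501·C_{A0}·X = 0.02501×6.77×0.351 = 0.0594 mol·L⁻¹.

0.0594 mol·L⁻¹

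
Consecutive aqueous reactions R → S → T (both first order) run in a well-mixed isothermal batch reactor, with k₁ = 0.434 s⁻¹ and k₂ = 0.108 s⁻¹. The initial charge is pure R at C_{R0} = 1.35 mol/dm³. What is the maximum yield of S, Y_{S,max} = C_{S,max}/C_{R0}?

For a first-order series the maximum intermediate yield is C_{S,max}/C_{R0} = (k₁/k₂)^[k₂/(k₂−k₁)].
= (0.434/0.108)^(0.108/(0.108−0.434)) = (4.019)^(-0.3313) = 0.6308.

0.631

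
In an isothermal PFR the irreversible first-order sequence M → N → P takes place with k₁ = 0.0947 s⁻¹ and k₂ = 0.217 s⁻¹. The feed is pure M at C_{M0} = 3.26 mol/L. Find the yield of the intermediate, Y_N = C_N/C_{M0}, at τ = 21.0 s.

0.0979

For first-order series with pure M initially, C_N(τ) = k₁C_{M0}/(k₂−k₁)·(e^(−k₁τ) − e^(−k₂τ)).
e^(−k₁τ) = e^(−0.0947×21.0) = e^(−1.989) = 0.1369; e^(−k₂τ) = e^(−4.557) = 0.01049.
C_N = 0.0947×3.26/(0.217−0.0947) × (0.1369−0.01049) = 2.524×0.1264 = 0.3190 mol/L.
Y_N = C_N/C_{M0} = 0.3190/3.26 = 0.0979.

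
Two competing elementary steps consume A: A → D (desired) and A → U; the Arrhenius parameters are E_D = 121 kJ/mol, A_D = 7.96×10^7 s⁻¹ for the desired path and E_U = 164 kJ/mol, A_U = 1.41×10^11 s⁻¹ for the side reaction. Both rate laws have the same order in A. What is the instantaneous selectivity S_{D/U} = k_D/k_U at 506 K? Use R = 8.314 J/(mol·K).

With equal orders, S_{D/U} = k_D/k_U = (A_D/A_U)·exp[(E_U−E_D)/(RT)].
(E_U−E_D)/(RT) = (164−121)×10³/(8.314×506) = 43000/4207 = 10.22.
k_D/k_U = (7.96×10^7/1.41×10^11)·exp(10.22) = 5.645×10^-4 × 27484 = 15.5.
Since E_D < E_U, lowering the temperature improves selectivity toward D.

15.5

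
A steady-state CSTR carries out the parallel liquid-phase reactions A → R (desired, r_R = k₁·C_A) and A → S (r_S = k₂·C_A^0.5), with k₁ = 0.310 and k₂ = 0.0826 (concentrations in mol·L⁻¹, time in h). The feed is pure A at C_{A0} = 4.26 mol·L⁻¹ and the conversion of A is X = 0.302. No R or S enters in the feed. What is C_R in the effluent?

Exit C_A = C_{A0}(1−X) = 4.26×0.698 = 2.973 mol·L⁻¹.
A CSTR operates uniformly at the exit composition, giving r_R = 0.9218 and r_S = 0.1424 (each k·C_A^n at C_A = 2.973).
Fraction of consumed A going to R: r_R/(r_R+r_S) = 0.8662.
C_R = 0.8662·C_{A0}·X = 0.8662×4.26×0.302 = 1.11 mol·L⁻¹.

1.11 mol·L⁻¹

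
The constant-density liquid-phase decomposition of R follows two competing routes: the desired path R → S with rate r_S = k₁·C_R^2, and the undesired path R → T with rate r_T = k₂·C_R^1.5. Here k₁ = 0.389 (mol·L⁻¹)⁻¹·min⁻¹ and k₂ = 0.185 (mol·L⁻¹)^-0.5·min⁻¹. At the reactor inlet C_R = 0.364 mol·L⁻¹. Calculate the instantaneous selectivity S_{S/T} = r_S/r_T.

1.27

S_{S/T} = r_S/r_T = (k₁·C_R^2)/(k₂·C_R^1.5) = (k₁/k₂)·C_R^0.5.
= (0.389×0.3640^2) / (0.185×0.3640^1.5) = 0.05154/0.04063 = 1.27.
Since the desired path is higher order in R, keeping C_R high (PFR or concentrated feed) favours S.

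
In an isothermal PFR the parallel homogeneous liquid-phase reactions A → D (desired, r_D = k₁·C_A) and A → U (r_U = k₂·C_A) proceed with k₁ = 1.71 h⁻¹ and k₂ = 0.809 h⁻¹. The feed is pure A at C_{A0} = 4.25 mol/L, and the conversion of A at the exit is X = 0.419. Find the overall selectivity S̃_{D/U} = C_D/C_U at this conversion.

2.11

C_A = C_{A0}(1−X) = 2.469 mol/L.
Both paths are first order in A, so the instantaneous fraction to D is constant: dC_D/d(−C_A) = k₁/(k₁+k₂) = 0.6788.
C_D = 0.6788·(C_{A0}−C_A) = 0.6788×1.781 = 1.21 mol/L.
C_U = (C_{A0}−C_A)−C_D = 0.5719 mol/L; S̃_{D/U} = 1.209/0.5719 = 2.11.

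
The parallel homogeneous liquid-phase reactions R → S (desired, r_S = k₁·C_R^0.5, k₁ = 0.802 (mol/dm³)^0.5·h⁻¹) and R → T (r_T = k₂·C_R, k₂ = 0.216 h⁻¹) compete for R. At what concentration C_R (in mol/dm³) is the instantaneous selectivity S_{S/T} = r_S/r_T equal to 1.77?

4.40 mol/dm³

S_{S/T} = (k₁/k₂)·C_R^-0.5 ⇒ C_R = (S·k₂/k₁)^(-2).
= (1.77×0.216/0.802)^(-2) = (0.4767)^(-2) = 4.40 mol/dm³.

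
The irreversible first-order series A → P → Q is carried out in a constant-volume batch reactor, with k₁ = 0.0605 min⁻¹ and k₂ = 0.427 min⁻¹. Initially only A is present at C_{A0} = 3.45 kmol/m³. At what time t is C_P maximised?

5.33 min

The intermediate peaks when r₁ = r₂, i.e. k₁e^(−k₁t) = k₂e^(−k₂t), giving t_opt = ln(k₂/k₁)/(k₂−k₁).
= ln(0.427/0.0605)/(0.427−0.0605) = ln(7.058)/0.3665 = 1.954/0.3665 = 5.33 min.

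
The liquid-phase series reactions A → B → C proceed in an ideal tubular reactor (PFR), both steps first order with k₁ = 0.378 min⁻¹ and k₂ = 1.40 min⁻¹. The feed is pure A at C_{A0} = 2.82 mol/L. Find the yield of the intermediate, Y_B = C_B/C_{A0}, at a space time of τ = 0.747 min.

0.149

Solving the coupled first-order balances gives C_B(τ) = [k₁/(k₂−k₁)]·C_{A0}·(e^(−k₁τ) − e^(−k₂τ)).
e^(−k₁τ) = e^(−0.378×0.747) = e^(−0.2824) = 0.7540; e^(−k₂τ) = e^(−1.046) = 0.3514.
C_B = 0.378×2.82/(1.40−0.378) × (0.7540−0.3514) = 1.043×0.4026 = 0.4199 mol/L.
Y_B = C_B/C_{A0} = 0.4199/2.82 = 0.149.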